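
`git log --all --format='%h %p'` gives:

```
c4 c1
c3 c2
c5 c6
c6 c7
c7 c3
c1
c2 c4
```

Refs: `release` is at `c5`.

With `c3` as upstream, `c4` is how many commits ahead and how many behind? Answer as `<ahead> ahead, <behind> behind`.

0 ahead, 2 behind

Reachable from c4: {c1, c4}.
Reachable from c3: {c1, c2, c3, c4}.
Only in c4's history (ahead): {} — 0.
Only in c3's history (behind): {c2, c3} — 2.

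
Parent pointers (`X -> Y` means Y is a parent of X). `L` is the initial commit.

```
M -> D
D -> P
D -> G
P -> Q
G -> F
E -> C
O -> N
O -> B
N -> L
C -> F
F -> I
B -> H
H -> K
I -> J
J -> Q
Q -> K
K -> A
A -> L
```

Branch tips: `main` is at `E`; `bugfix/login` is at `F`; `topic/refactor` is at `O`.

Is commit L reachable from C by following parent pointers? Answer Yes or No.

Ancestors of C (commits reachable by following parents): {A, C, F, I, J, K, L, Q}.
L is in that set, so it is an ancestor of C.

Yes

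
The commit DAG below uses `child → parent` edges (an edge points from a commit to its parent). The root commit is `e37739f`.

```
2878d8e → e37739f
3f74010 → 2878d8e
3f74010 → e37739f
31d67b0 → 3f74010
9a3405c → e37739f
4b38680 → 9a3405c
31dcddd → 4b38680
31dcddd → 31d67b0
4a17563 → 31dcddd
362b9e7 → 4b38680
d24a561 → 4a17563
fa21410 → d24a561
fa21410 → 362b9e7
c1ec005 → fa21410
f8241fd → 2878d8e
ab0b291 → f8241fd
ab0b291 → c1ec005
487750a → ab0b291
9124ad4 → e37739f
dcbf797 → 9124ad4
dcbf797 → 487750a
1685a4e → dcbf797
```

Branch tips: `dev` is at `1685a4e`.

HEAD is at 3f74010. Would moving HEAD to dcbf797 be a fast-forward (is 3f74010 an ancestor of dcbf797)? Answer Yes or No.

Yes

A fast-forward from 3f74010 to dcbf797 is possible iff 3f74010 is an ancestor of dcbf797.
Ancestors of dcbf797: {2878d8e, 31d67b0, 31dcddd, 362b9e7, 3f74010, 487750a, 4a17563, 4b38680, 9124ad4, 9a3405c, ab0b291, c1ec005, d24a561, dcbf797, e37739f, f8241fd, fa21410}.
3f74010 is among them, so fast-forward is possible.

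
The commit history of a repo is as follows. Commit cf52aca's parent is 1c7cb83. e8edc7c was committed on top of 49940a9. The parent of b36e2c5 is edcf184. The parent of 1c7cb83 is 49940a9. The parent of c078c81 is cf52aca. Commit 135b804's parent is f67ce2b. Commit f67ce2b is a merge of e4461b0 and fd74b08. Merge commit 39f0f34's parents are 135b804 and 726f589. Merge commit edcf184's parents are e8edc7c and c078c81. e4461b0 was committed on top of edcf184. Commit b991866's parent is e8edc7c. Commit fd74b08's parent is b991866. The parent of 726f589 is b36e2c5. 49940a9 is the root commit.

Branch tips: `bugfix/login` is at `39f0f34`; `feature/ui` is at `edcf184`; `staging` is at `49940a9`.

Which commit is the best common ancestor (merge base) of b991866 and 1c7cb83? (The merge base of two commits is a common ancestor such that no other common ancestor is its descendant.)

49940a9

Ancestors of b991866: {49940a9, b991866, e8edc7c}.
Ancestors of 1c7cb83: {1c7cb83, 49940a9}.
Common ancestors: {49940a9}.
The only common ancestor is 49940a9, so it is the merge base.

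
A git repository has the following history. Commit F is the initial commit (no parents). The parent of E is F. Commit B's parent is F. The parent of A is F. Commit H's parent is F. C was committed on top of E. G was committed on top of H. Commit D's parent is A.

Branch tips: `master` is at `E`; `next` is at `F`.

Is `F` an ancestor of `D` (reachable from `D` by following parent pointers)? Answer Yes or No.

Ancestors of D (commits reachable by following parents): {A, D, F}.
F is in that set, so it is an ancestor of D.

Yes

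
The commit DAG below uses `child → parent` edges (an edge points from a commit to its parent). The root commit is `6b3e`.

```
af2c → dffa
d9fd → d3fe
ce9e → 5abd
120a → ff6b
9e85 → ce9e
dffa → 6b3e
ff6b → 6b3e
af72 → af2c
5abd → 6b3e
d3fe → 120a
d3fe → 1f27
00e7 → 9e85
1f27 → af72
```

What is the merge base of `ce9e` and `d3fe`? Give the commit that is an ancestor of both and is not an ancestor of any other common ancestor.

Ancestors of ce9e: {5abd, 6b3e, ce9e}.
Ancestors of d3fe: {120a, 1f27, 6b3e, af2c, af72, d3fe, dffa, ff6b}.
Common ancestors: {6b3e}.
The only common ancestor is 6b3e, so it is the merge base.

6b3e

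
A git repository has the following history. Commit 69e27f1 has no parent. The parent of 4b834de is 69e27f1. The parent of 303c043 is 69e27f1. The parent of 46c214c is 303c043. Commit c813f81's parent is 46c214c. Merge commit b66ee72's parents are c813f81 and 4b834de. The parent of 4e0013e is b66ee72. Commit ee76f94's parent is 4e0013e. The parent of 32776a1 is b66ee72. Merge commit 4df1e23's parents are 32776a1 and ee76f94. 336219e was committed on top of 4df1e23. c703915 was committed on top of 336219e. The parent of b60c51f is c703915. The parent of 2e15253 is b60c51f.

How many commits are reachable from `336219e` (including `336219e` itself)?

Walking parent pointers from 336219e: reachable set = {303c043, 32776a1, 336219e, 46c214c, 4b834de, 4df1e23, 4e0013e, 69e27f1, b66ee72, c813f81, ee76f94}.
That is 11 commits.

11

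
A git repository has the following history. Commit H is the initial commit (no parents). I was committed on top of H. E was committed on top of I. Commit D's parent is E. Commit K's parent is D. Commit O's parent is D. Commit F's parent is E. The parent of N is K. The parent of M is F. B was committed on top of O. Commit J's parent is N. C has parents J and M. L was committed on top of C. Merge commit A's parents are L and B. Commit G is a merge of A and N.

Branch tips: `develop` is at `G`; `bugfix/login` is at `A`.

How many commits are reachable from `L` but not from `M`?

6

Reachable from L: {C, D, E, F, H, I, J, K, L, M, N}.
Reachable from M: {E, F, H, I, M}.
In L's history but not M's: {C, D, J, K, L, N} — 6 commits.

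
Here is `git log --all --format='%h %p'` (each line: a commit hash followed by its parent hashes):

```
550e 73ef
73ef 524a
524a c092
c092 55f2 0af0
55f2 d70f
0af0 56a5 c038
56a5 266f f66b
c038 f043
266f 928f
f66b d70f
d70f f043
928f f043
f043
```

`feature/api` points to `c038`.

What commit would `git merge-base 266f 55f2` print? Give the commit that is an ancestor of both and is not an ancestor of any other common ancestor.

f043

Ancestors of 266f: {266f, 928f, f043}.
Ancestors of 55f2: {55f2, d70f, f043}.
Common ancestors: {f043}.
The only common ancestor is f043, so it is the merge base.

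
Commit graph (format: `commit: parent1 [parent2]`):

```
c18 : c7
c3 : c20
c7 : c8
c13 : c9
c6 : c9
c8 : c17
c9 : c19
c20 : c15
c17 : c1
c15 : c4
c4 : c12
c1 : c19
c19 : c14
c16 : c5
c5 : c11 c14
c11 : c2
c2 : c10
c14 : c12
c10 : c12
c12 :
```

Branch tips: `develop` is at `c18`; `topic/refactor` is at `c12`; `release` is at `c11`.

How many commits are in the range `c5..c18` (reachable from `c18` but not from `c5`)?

6

Reachable from c18: {c1, c12, c14, c17, c18, c19, c7, c8}.
Reachable from c5: {c10, c11, c12, c14, c2, c5}.
In c18's history but not c5's: {c1, c17, c18, c19, c7, c8} — 6 commits.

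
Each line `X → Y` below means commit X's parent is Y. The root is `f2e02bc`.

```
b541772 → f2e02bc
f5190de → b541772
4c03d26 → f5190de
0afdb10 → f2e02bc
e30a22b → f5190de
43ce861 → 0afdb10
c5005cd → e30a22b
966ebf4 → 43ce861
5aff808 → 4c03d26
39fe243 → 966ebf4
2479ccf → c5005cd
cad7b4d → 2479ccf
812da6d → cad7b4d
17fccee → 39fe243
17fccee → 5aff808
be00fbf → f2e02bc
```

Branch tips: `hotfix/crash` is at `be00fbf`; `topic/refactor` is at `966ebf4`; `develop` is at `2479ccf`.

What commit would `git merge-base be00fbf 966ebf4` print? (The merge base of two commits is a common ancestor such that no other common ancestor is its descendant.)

Ancestors of be00fbf: {be00fbf, f2e02bc}.
Ancestors of 966ebf4: {0afdb10, 43ce861, 966ebf4, f2e02bc}.
Common ancestors: {f2e02bc}.
The only common ancestor is f2e02bc, so it is the merge base.

f2e02bc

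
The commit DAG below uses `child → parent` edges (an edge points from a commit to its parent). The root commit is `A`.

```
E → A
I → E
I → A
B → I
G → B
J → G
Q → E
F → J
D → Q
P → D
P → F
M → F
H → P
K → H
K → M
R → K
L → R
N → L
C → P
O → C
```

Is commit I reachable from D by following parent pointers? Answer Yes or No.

No

Ancestors of D: {A, D, E, Q}.
I is not in that set, so it is not an ancestor of D.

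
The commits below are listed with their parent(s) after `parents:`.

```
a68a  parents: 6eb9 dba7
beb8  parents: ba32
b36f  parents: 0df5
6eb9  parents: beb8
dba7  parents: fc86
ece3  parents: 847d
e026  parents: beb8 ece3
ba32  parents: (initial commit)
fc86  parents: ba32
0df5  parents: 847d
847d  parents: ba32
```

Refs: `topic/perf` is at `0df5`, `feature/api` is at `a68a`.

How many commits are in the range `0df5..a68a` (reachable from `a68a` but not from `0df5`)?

5

Reachable from a68a: {6eb9, a68a, ba32, beb8, dba7, fc86}.
Reachable from 0df5: {0df5, 847d, ba32}.
In a68a's history but not 0df5's: {6eb9, a68a, beb8, dba7, fc86} — 5 commits.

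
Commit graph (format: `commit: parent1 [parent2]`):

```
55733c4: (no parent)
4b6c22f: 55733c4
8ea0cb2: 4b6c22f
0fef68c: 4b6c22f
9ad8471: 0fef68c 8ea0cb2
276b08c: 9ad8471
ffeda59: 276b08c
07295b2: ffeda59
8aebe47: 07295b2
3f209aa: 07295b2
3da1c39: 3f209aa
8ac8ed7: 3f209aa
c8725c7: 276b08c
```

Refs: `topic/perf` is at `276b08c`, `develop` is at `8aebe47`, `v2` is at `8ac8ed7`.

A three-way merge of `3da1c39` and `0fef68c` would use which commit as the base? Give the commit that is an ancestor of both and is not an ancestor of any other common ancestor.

0fef68c

Ancestors of 3da1c39: {07295b2, 0fef68c, 276b08c, 3da1c39, 3f209aa, 4b6c22f, 55733c4, 8ea0cb2, 9ad8471, ffeda59}.
Ancestors of 0fef68c: {0fef68c, 4b6c22f, 55733c4}.
Common ancestors: {0fef68c, 4b6c22f, 55733c4}.
Among these, 0fef68c is not an ancestor of any other common ancestor — it is the merge base.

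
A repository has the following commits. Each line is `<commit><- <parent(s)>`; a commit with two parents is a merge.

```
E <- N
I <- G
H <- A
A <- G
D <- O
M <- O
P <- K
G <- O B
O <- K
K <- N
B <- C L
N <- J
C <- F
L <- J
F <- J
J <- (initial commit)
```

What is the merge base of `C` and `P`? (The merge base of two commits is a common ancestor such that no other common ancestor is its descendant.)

J

Ancestors of C: {C, F, J}.
Ancestors of P: {J, K, N, P}.
Common ancestors: {J}.
The only common ancestor is J, so it is the merge base.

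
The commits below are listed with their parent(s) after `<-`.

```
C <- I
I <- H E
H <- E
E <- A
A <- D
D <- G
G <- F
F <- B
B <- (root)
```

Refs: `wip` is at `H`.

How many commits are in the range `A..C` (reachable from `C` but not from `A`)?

4

Reachable from C: {A, B, C, D, E, F, G, H, I}.
Reachable from A: {A, B, D, F, G}.
In C's history but not A's: {C, E, H, I} — 4 commits.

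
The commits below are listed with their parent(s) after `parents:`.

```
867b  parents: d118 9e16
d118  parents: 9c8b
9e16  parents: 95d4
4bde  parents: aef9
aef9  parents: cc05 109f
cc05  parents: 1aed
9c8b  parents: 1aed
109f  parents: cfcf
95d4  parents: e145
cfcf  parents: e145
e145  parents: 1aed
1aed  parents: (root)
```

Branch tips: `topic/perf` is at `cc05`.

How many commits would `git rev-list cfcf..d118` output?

2

Reachable from d118: {1aed, 9c8b, d118}.
Reachable from cfcf: {1aed, cfcf, e145}.
In d118's history but not cfcf's: {9c8b, d118} — 2 commits.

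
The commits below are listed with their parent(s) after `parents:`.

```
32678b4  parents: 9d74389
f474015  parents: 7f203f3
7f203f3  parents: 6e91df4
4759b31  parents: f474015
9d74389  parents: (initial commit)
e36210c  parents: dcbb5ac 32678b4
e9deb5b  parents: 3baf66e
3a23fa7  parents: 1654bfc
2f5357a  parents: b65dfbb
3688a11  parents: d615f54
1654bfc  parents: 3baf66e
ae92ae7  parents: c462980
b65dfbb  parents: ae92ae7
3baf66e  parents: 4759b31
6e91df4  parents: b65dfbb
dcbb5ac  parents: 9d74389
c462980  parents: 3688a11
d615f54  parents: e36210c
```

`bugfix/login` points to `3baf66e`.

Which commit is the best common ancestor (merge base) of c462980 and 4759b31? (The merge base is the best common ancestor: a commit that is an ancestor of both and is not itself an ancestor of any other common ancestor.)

c462980

Ancestors of c462980: {32678b4, 3688a11, 9d74389, c462980, d615f54, dcbb5ac, e36210c}.
Ancestors of 4759b31: {32678b4, 3688a11, 4759b31, 6e91df4, 7f203f3, 9d74389, ae92ae7, b65dfbb, c462980, d615f54, dcbb5ac, e36210c, f474015}.
Common ancestors: {32678b4, 3688a11, 9d74389, c462980, d615f54, dcbb5ac, e36210c}.
Among these, c462980 is not an ancestor of any other common ancestor — it is the merge base.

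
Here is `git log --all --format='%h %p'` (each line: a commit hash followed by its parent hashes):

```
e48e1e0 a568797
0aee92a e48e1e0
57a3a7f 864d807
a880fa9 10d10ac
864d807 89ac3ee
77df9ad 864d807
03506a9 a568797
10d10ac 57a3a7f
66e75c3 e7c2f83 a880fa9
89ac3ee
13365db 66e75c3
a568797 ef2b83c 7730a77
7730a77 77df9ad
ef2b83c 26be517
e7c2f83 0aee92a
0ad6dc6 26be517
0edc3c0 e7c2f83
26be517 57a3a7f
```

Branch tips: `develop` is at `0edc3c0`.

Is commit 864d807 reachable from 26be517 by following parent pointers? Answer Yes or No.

Yes

Ancestors of 26be517 (commits reachable by following parents): {26be517, 57a3a7f, 864d807, 89ac3ee}.
864d807 is in that set, so it is an ancestor of 26be517.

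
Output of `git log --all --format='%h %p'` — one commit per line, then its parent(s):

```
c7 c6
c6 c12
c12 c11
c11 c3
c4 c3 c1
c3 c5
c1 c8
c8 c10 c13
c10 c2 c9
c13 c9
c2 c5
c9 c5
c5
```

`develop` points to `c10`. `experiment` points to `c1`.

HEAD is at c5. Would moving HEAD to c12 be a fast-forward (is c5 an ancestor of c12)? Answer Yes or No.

A fast-forward from c5 to c12 is possible iff c5 is an ancestor of c12.
Ancestors of c12: {c11, c12, c3, c5}.
c5 is among them, so fast-forward is possible.

Yes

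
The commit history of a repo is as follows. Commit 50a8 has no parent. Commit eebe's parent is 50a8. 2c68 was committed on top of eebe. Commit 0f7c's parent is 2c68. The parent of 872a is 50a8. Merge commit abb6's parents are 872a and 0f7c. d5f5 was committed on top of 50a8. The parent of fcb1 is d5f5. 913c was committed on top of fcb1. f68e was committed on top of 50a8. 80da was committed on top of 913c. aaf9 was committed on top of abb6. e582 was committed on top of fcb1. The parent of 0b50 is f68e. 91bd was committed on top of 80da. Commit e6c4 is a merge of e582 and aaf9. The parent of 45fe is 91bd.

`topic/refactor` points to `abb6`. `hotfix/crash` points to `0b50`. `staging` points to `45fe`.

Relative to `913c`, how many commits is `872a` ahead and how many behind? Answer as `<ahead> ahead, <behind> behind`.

Reachable from 872a: {50a8, 872a}.
Reachable from 913c: {50a8, 913c, d5f5, fcb1}.
Only in 872a's history (ahead): {872a} — 1.
Only in 913c's history (behind): {913c, d5f5, fcb1} — 3.

1 ahead, 3 behind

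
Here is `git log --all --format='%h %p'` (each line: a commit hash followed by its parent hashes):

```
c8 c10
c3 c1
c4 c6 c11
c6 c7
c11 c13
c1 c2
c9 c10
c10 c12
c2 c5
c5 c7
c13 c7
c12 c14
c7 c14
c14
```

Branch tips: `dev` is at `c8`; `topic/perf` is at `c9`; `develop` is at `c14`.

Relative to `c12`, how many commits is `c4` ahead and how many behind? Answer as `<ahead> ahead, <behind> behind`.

Reachable from c4: {c11, c13, c14, c4, c6, c7}.
Reachable from c12: {c12, c14}.
Only in c4's history (ahead): {c11, c13, c4, c6, c7} — 5.
Only in c12's history (behind): {c12} — 1.

5 ahead, 1 behind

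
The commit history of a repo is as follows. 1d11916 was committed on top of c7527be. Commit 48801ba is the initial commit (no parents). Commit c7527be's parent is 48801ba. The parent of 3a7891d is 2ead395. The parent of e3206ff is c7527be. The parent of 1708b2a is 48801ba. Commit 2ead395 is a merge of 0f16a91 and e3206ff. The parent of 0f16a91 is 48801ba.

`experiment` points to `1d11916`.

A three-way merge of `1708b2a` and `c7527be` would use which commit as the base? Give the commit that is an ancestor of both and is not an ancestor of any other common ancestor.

Ancestors of 1708b2a: {1708b2a, 48801ba}.
Ancestors of c7527be: {48801ba, c7527be}.
Common ancestors: {48801ba}.
The only common ancestor is 48801ba, so it is the merge base.

48801ba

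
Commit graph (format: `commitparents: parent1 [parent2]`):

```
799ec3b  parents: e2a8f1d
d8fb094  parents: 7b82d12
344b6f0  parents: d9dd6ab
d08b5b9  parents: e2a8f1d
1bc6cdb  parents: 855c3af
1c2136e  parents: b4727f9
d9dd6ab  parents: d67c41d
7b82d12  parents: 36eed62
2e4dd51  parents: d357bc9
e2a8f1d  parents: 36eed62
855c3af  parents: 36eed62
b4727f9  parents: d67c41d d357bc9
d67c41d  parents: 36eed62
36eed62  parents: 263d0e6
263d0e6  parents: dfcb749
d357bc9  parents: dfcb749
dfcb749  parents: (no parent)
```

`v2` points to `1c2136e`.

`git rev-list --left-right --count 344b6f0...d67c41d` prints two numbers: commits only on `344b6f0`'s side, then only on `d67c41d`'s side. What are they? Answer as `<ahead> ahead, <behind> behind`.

2 ahead, 0 behind

Reachable from 344b6f0: {263d0e6, 344b6f0, 36eed62, d67c41d, d9dd6ab, dfcb749}.
Reachable from d67c41d: {263d0e6, 36eed62, d67c41d, dfcb749}.
Only in 344b6f0's history (ahead): {344b6f0, d9dd6ab} — 2.
Only in d67c41d's history (behind): {} — 0.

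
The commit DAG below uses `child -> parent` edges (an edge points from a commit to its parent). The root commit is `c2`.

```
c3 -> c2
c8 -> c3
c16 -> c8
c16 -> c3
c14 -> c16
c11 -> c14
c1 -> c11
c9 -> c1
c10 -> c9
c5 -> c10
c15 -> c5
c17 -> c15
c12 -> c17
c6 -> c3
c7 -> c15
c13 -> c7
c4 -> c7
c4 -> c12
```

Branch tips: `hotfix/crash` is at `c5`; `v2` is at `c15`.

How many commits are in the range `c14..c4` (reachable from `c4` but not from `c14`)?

Reachable from c4: {c1, c10, c11, c12, c14, c15, c16, c17, c2, c3, c4, c5, c7, c8, c9}.
Reachable from c14: {c14, c16, c2, c3, c8}.
In c4's history but not c14's: {c1, c10, c11, c12, c15, c17, c4, c5, c7, c9} — 10 commits.

10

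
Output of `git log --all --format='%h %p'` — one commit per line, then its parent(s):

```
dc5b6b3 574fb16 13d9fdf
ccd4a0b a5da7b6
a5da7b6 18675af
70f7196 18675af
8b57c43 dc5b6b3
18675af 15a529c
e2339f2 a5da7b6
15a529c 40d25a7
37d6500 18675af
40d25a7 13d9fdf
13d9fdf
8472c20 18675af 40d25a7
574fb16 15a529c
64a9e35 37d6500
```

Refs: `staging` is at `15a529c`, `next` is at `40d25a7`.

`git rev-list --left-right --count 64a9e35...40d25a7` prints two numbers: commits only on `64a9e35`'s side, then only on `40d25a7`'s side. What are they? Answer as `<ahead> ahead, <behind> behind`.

Reachable from 64a9e35: {13d9fdf, 15a529c, 18675af, 37d6500, 40d25a7, 64a9e35}.
Reachable from 40d25a7: {13d9fdf, 40d25a7}.
Only in 64a9e35's history (ahead): {15a529c, 18675af, 37d6500, 64a9e35} — 4.
Only in 40d25a7's history (behind): {} — 0.

4 ahead, 0 behind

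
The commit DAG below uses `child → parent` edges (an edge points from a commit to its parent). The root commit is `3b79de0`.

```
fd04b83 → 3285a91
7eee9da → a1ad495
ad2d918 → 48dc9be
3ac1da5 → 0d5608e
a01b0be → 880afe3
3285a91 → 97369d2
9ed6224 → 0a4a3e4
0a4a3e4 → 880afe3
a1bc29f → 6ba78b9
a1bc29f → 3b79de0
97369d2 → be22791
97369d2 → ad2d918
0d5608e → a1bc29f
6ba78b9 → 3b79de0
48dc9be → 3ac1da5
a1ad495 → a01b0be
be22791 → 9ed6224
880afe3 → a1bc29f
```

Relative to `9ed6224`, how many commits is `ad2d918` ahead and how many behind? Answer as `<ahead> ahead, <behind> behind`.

Reachable from ad2d918: {0d5608e, 3ac1da5, 3b79de0, 48dc9be, 6ba78b9, a1bc29f, ad2d918}.
Reachable from 9ed6224: {0a4a3e4, 3b79de0, 6ba78b9, 880afe3, 9ed6224, a1bc29f}.
Only in ad2d918's history (ahead): {0d5608e, 3ac1da5, 48dc9be, ad2d918} — 4.
Only in 9ed6224's history (behind): {0a4a3e4, 880afe3, 9ed6224} — 3.

4 ahead, 3 behind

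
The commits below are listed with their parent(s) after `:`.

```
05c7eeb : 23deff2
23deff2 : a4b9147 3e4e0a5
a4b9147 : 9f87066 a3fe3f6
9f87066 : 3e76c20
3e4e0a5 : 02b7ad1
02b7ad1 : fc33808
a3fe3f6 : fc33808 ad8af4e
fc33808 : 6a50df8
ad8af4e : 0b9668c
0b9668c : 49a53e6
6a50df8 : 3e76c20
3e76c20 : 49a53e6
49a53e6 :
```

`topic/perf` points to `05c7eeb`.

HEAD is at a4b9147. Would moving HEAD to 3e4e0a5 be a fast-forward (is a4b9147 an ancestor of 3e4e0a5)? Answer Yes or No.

A fast-forward from a4b9147 to 3e4e0a5 is possible iff a4b9147 is an ancestor of 3e4e0a5.
Ancestors of 3e4e0a5: {02b7ad1, 3e4e0a5, 3e76c20, 49a53e6, 6a50df8, fc33808}.
a4b9147 is not among them, so fast-forward is not possible.

No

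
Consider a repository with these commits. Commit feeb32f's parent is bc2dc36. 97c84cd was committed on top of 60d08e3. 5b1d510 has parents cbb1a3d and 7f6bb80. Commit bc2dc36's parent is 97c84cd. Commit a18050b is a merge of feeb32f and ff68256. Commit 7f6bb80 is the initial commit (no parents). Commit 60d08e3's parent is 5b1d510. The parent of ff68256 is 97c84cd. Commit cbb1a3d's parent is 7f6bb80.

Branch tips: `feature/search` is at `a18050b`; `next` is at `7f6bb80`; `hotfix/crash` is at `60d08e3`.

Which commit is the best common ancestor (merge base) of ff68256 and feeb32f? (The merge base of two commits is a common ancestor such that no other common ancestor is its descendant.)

97c84cd

Ancestors of ff68256: {5b1d510, 60d08e3, 7f6bb80, 97c84cd, cbb1a3d, ff68256}.
Ancestors of feeb32f: {5b1d510, 60d08e3, 7f6bb80, 97c84cd, bc2dc36, cbb1a3d, feeb32f}.
Common ancestors: {5b1d510, 60d08e3, 7f6bb80, 97c84cd, cbb1a3d}.
Among these, 97c84cd is not an ancestor of any other common ancestor — it is the merge base.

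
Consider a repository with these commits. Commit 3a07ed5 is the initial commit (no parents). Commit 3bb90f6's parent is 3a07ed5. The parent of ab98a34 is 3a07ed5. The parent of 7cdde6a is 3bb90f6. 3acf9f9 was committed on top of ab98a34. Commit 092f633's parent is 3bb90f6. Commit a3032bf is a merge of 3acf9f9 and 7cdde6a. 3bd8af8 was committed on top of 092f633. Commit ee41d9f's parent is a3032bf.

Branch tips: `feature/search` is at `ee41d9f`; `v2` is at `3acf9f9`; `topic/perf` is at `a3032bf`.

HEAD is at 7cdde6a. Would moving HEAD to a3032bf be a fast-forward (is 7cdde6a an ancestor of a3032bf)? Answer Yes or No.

Yes

A fast-forward from 7cdde6a to a3032bf is possible iff 7cdde6a is an ancestor of a3032bf.
Ancestors of a3032bf: {3a07ed5, 3acf9f9, 3bb90f6, 7cdde6a, a3032bf, ab98a34}.
7cdde6a is among them, so fast-forward is possible.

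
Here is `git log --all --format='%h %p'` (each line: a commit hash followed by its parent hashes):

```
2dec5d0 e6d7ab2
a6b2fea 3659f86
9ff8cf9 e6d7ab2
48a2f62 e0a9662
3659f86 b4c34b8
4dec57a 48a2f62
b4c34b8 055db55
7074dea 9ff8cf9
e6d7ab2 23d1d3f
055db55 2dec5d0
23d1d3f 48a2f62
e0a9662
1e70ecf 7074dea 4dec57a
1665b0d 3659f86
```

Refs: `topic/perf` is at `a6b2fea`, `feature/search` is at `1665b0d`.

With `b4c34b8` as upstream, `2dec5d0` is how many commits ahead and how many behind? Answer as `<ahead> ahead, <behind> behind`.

Reachable from 2dec5d0: {23d1d3f, 2dec5d0, 48a2f62, e0a9662, e6d7ab2}.
Reachable from b4c34b8: {055db55, 23d1d3f, 2dec5d0, 48a2f62, b4c34b8, e0a9662, e6d7ab2}.
Only in 2dec5d0's history (ahead): {} — 0.
Only in b4c34b8's history (behind): {055db55, b4c34b8} — 2.

0 ahead, 2 behind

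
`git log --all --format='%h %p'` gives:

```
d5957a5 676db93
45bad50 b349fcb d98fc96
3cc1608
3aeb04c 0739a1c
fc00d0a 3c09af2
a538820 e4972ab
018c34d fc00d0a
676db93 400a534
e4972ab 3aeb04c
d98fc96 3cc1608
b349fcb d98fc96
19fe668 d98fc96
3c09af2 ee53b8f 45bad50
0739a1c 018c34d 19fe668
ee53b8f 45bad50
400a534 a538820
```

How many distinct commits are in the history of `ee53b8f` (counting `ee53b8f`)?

5

Walking parent pointers from ee53b8f: reachable set = {3cc1608, 45bad50, b349fcb, d98fc96, ee53b8f}.
That is 5 commits.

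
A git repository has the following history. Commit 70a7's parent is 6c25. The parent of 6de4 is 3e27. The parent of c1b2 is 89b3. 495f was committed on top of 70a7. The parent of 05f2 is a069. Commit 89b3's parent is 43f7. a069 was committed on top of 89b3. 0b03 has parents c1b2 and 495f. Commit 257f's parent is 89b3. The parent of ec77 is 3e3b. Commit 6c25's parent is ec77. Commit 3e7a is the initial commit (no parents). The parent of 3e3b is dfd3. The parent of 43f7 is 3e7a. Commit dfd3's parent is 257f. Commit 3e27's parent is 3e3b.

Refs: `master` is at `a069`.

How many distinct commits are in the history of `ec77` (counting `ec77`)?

7

Walking parent pointers from ec77: reachable set = {257f, 3e3b, 3e7a, 43f7, 89b3, dfd3, ec77}.
That is 7 commits.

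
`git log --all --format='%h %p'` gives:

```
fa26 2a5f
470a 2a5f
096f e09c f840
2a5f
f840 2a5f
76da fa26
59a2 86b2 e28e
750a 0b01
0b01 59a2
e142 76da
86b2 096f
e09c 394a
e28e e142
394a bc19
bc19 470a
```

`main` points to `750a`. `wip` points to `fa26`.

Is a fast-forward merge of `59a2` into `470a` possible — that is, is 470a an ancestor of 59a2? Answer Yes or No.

A fast-forward from 470a to 59a2 is possible iff 470a is an ancestor of 59a2.
Ancestors of 59a2: {096f, 2a5f, 394a, 470a, 59a2, 76da, 86b2, bc19, e09c, e142, e28e, f840, fa26}.
470a is among them, so fast-forward is possible.

Yes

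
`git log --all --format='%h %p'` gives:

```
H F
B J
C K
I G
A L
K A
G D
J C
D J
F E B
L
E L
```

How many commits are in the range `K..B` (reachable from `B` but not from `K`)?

3

Reachable from B: {A, B, C, J, K, L}.
Reachable from K: {A, K, L}.
In B's history but not K's: {B, C, J} — 3 commits.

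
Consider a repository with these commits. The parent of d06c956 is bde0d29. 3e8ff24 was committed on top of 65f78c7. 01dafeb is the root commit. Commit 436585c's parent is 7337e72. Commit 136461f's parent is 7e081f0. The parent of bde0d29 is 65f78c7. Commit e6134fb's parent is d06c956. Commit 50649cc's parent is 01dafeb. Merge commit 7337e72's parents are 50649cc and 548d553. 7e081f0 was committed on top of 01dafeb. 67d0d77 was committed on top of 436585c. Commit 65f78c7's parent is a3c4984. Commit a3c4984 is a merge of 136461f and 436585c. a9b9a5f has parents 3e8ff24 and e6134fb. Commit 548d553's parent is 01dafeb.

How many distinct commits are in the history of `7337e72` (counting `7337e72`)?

4

Walking parent pointers from 7337e72: reachable set = {01dafeb, 50649cc, 548d553, 7337e72}.
That is 4 commits.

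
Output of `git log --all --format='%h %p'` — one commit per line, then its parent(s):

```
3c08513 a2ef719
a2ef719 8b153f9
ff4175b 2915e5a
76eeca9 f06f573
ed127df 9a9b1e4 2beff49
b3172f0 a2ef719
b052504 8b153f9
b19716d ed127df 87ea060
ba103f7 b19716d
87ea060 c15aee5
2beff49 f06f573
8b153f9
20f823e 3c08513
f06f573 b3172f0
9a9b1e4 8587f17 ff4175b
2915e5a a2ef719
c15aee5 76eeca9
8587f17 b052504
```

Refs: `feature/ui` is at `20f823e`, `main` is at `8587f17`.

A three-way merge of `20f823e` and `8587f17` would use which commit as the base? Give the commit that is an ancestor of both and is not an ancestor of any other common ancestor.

Ancestors of 20f823e: {20f823e, 3c08513, 8b153f9, a2ef719}.
Ancestors of 8587f17: {8587f17, 8b153f9, b052504}.
Common ancestors: {8b153f9}.
The only common ancestor is 8b153f9, so it is the merge base.

8b153f9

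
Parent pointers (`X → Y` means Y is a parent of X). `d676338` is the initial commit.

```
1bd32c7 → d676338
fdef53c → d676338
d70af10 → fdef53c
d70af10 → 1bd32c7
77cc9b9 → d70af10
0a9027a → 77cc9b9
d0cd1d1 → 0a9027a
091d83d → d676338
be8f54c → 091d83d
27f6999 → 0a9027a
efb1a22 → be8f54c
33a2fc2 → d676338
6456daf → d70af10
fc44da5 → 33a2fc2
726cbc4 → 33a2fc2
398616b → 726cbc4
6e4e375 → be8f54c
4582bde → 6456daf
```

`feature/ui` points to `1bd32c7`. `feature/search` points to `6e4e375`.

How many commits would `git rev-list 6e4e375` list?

Walking parent pointers from 6e4e375: reachable set = {091d83d, 6e4e375, be8f54c, d676338}.
That is 4 commits.

4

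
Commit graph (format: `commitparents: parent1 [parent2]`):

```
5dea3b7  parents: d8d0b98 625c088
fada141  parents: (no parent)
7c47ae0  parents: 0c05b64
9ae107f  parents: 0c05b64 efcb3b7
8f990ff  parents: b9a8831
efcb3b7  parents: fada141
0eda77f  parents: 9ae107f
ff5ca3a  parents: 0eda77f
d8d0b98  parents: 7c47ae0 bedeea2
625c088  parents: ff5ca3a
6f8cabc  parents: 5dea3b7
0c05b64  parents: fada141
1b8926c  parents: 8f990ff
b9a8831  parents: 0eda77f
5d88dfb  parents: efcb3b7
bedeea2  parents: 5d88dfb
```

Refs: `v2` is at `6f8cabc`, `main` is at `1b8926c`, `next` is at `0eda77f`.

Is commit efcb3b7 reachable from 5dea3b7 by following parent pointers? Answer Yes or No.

Yes

Ancestors of 5dea3b7 (commits reachable by following parents): {0c05b64, 0eda77f, 5d88dfb, 5dea3b7, 625c088, 7c47ae0, 9ae107f, bedeea2, d8d0b98, efcb3b7, fada141, ff5ca3a}.
efcb3b7 is in that set, so it is an ancestor of 5dea3b7.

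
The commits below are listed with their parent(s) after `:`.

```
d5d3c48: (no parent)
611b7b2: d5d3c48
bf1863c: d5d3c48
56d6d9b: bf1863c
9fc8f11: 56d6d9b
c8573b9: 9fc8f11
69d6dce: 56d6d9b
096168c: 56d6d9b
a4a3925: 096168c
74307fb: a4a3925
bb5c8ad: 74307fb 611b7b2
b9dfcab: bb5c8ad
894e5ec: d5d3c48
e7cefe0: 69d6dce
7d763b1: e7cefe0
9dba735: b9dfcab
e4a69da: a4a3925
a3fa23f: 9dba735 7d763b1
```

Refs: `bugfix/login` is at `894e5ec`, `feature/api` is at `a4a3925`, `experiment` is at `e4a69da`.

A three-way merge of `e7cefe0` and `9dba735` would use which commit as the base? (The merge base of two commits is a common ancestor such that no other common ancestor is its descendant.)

Ancestors of e7cefe0: {56d6d9b, 69d6dce, bf1863c, d5d3c48, e7cefe0}.
Ancestors of 9dba735: {096168c, 56d6d9b, 611b7b2, 74307fb, 9dba735, a4a3925, b9dfcab, bb5c8ad, bf1863c, d5d3c48}.
Common ancestors: {56d6d9b, bf1863c, d5d3c48}.
Among these, 56d6d9b is not an ancestor of any other common ancestor — it is the merge base.

56d6d9b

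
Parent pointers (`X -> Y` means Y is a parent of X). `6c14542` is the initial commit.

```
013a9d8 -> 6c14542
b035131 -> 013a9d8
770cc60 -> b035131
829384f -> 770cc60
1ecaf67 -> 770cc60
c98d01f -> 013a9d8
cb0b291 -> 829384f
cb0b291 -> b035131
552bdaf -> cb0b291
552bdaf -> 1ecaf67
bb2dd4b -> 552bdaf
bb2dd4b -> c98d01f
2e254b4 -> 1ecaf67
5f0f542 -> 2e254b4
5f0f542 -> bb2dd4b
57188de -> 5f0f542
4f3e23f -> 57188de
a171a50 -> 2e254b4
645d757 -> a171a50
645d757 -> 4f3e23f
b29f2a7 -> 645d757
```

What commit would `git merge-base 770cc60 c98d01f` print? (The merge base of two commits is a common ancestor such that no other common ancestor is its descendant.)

Ancestors of 770cc60: {013a9d8, 6c14542, 770cc60, b035131}.
Ancestors of c98d01f: {013a9d8, 6c14542, c98d01f}.
Common ancestors: {013a9d8, 6c14542}.
Among these, 013a9d8 is not an ancestor of any other common ancestor — it is the merge base.

013a9d8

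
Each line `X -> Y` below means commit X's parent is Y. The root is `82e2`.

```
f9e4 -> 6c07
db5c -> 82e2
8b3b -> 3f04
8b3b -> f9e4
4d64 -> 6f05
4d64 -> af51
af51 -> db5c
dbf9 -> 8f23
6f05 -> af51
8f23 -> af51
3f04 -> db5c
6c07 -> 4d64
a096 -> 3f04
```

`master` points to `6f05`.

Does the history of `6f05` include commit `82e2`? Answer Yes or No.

Yes

Ancestors of 6f05 (commits reachable by following parents): {6f05, 82e2, af51, db5c}.
82e2 is in that set, so it is an ancestor of 6f05.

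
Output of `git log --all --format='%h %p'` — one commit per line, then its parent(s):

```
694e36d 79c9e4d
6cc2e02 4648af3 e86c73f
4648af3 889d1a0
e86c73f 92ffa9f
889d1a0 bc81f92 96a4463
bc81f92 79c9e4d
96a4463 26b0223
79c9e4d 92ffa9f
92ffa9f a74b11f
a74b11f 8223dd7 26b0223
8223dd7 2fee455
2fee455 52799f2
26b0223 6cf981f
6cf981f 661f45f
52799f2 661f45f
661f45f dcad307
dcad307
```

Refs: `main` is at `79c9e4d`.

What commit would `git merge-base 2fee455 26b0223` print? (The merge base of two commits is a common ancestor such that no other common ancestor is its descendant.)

661f45f

Ancestors of 2fee455: {2fee455, 52799f2, 661f45f, dcad307}.
Ancestors of 26b0223: {26b0223, 661f45f, 6cf981f, dcad307}.
Common ancestors: {661f45f, dcad307}.
Among these, 661f45f is not an ancestor of any other common ancestor — it is the merge base.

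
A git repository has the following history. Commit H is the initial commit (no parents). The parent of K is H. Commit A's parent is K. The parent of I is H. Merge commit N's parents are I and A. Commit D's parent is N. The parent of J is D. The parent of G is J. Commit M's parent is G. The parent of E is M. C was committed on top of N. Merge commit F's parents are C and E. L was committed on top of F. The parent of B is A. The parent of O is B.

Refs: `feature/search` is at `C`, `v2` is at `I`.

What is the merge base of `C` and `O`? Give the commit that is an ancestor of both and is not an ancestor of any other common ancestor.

Ancestors of C: {A, C, H, I, K, N}.
Ancestors of O: {A, B, H, K, O}.
Common ancestors: {A, H, K}.
Among these, A is not an ancestor of any other common ancestor — it is the merge base.

A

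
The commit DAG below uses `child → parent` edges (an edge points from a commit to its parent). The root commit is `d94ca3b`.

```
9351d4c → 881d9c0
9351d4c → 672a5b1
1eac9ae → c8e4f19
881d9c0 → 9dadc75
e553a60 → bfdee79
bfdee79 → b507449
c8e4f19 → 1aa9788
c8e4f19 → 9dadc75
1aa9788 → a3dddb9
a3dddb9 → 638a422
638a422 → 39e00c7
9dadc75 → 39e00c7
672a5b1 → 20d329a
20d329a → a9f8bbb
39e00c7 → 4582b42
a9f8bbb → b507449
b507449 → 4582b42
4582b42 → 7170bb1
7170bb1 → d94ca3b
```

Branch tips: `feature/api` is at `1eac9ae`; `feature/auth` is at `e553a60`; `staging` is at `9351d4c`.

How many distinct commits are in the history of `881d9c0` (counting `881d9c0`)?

Walking parent pointers from 881d9c0: reachable set = {39e00c7, 4582b42, 7170bb1, 881d9c0, 9dadc75, d94ca3b}.
That is 6 commits.

6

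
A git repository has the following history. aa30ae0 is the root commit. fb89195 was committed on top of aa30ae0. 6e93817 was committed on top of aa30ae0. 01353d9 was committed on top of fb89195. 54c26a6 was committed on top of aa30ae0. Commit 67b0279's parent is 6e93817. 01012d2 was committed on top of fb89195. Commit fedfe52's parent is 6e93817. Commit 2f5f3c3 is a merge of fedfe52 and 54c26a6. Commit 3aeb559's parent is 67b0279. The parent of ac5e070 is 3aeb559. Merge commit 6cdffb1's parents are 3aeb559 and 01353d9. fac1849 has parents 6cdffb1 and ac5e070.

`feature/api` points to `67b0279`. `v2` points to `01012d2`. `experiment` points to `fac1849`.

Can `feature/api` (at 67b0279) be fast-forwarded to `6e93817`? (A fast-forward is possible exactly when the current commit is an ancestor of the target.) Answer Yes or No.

A fast-forward from 67b0279 to 6e93817 is possible iff 67b0279 is an ancestor of 6e93817.
Ancestors of 6e93817: {6e93817, aa30ae0}.
67b0279 is not among them, so fast-forward is not possible.

No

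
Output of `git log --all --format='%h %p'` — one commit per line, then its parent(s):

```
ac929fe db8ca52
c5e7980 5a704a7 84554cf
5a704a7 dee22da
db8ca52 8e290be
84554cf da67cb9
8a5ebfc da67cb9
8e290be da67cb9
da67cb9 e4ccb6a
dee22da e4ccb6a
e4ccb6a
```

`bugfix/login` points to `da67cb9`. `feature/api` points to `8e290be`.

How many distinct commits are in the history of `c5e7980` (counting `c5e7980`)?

6

Walking parent pointers from c5e7980: reachable set = {5a704a7, 84554cf, c5e7980, da67cb9, dee22da, e4ccb6a}.
That is 6 commits.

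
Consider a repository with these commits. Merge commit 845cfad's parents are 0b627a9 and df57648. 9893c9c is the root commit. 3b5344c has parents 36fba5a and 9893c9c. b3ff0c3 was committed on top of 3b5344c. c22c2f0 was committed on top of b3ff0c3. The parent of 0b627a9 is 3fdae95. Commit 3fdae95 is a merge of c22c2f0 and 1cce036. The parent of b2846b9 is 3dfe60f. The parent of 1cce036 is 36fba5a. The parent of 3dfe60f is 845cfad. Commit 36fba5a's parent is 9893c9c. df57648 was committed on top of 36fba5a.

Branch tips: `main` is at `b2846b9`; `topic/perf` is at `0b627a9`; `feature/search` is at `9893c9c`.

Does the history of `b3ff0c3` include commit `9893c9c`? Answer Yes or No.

Yes

Ancestors of b3ff0c3 (commits reachable by following parents): {36fba5a, 3b5344c, 9893c9c, b3ff0c3}.
9893c9c is in that set, so it is an ancestor of b3ff0c3.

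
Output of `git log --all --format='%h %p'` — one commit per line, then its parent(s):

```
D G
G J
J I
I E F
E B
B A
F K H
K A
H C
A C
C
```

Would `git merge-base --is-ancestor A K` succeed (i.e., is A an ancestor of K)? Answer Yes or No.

Ancestors of K (commits reachable by following parents): {A, C, K}.
A is in that set, so it is an ancestor of K.

Yes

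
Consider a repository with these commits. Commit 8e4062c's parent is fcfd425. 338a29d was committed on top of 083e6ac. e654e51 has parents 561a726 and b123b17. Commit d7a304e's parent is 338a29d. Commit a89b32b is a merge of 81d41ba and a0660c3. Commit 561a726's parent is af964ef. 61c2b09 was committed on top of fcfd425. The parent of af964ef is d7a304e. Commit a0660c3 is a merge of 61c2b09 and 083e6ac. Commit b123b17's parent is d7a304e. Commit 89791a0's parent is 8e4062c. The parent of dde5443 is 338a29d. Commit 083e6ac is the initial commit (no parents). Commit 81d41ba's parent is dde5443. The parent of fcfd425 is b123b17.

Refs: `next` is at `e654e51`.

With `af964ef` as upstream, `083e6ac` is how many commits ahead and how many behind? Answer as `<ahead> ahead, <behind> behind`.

Reachable from 083e6ac: {083e6ac}.
Reachable from af964ef: {083e6ac, 338a29d, af964ef, d7a304e}.
Only in 083e6ac's history (ahead): {} — 0.
Only in af964ef's history (behind): {338a29d, af964ef, d7a304e} — 3.

0 ahead, 3 behind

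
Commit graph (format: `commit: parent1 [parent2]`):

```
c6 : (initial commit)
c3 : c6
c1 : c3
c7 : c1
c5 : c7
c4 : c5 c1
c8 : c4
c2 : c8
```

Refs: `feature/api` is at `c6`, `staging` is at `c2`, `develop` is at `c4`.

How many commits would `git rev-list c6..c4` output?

Reachable from c4: {c1, c3, c4, c5, c6, c7}.
Reachable from c6: {c6}.
In c4's history but not c6's: {c1, c3, c4, c5, c7} — 5 commits.

5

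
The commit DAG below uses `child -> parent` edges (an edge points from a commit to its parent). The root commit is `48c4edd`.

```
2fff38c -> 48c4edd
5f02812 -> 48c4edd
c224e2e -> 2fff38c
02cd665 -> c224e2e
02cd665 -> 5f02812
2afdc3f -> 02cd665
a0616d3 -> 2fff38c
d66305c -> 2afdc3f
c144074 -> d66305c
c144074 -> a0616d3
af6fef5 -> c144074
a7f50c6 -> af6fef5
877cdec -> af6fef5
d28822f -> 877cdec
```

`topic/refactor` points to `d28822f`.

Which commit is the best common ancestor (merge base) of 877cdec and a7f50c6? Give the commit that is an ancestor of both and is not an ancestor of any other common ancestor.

Ancestors of 877cdec: {02cd665, 2afdc3f, 2fff38c, 48c4edd, 5f02812, 877cdec, a0616d3, af6fef5, c144074, c224e2e, d66305c}.
Ancestors of a7f50c6: {02cd665, 2afdc3f, 2fff38c, 48c4edd, 5f02812, a0616d3, a7f50c6, af6fef5, c144074, c224e2e, d66305c}.
Common ancestors: {02cd665, 2afdc3f, 2fff38c, 48c4edd, 5f02812, a0616d3, af6fef5, c144074, c224e2e, d66305c}.
Among these, af6fef5 is not an ancestor of any other common ancestor — it is the merge base.

af6fef5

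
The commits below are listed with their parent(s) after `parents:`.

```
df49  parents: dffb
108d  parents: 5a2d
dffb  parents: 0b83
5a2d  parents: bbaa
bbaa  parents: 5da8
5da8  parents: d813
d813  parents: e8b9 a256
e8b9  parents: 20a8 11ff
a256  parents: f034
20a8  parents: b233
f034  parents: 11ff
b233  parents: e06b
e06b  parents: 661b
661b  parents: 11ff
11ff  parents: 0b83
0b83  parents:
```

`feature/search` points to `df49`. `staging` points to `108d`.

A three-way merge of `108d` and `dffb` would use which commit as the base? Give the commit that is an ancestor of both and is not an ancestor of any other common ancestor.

0b83

Ancestors of 108d: {0b83, 108d, 11ff, 20a8, 5a2d, 5da8, 661b, a256, b233, bbaa, d813, e06b, e8b9, f034}.
Ancestors of dffb: {0b83, dffb}.
Common ancestors: {0b83}.
The only common ancestor is 0b83, so it is the merge base.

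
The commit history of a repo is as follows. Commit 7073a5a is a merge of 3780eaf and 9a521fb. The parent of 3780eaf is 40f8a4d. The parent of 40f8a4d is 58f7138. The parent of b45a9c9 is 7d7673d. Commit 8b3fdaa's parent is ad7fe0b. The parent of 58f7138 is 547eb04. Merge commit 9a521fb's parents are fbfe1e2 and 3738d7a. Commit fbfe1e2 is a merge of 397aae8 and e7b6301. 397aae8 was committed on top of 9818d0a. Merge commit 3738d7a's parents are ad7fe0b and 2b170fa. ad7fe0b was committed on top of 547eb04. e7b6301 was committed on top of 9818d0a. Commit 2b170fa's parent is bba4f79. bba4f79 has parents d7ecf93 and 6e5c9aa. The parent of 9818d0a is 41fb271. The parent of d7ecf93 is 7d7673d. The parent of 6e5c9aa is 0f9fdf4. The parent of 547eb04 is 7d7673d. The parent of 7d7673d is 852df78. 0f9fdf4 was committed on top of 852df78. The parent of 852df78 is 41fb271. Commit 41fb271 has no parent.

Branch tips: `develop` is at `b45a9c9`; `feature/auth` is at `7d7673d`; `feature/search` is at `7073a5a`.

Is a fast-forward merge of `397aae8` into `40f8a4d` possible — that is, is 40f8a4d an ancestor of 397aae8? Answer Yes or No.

No

A fast-forward from 40f8a4d to 397aae8 is possible iff 40f8a4d is an ancestor of 397aae8.
Ancestors of 397aae8: {397aae8, 41fb271, 9818d0a}.
40f8a4d is not among them, so fast-forward is not possible.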